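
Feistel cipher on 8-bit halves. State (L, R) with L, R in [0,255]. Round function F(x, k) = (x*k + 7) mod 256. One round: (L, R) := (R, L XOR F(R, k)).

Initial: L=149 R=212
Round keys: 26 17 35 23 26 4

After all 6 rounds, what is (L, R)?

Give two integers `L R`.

Answer: 175 125

Derivation:
Round 1 (k=26): L=212 R=26
Round 2 (k=17): L=26 R=21
Round 3 (k=35): L=21 R=252
Round 4 (k=23): L=252 R=190
Round 5 (k=26): L=190 R=175
Round 6 (k=4): L=175 R=125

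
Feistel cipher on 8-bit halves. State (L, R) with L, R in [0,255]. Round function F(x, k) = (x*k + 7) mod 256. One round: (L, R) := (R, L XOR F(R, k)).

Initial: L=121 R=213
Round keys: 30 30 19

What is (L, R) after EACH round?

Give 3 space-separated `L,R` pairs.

Answer: 213,132 132,170 170,33

Derivation:
Round 1 (k=30): L=213 R=132
Round 2 (k=30): L=132 R=170
Round 3 (k=19): L=170 R=33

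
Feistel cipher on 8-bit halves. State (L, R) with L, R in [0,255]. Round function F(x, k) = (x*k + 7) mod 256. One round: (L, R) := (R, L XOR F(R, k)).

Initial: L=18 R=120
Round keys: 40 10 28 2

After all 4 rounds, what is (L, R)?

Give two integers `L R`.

Answer: 118 210

Derivation:
Round 1 (k=40): L=120 R=213
Round 2 (k=10): L=213 R=33
Round 3 (k=28): L=33 R=118
Round 4 (k=2): L=118 R=210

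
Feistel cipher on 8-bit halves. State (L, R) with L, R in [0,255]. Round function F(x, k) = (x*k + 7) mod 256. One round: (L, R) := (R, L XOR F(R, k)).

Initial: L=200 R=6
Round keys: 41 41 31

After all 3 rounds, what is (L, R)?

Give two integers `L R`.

Round 1 (k=41): L=6 R=53
Round 2 (k=41): L=53 R=130
Round 3 (k=31): L=130 R=240

Answer: 130 240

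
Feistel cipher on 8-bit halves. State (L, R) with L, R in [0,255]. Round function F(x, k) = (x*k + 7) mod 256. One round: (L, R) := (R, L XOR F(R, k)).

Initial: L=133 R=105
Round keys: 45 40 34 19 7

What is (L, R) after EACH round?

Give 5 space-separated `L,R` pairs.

Answer: 105,249 249,134 134,42 42,163 163,86

Derivation:
Round 1 (k=45): L=105 R=249
Round 2 (k=40): L=249 R=134
Round 3 (k=34): L=134 R=42
Round 4 (k=19): L=42 R=163
Round 5 (k=7): L=163 R=86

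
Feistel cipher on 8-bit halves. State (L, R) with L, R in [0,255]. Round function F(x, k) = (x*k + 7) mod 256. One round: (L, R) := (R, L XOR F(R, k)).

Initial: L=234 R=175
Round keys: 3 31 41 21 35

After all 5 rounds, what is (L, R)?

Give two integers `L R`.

Round 1 (k=3): L=175 R=254
Round 2 (k=31): L=254 R=102
Round 3 (k=41): L=102 R=163
Round 4 (k=21): L=163 R=0
Round 5 (k=35): L=0 R=164

Answer: 0 164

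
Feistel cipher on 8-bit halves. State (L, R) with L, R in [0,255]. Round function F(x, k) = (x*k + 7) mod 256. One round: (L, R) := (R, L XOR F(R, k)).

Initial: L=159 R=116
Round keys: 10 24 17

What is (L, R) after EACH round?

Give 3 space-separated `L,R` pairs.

Round 1 (k=10): L=116 R=16
Round 2 (k=24): L=16 R=243
Round 3 (k=17): L=243 R=58

Answer: 116,16 16,243 243,58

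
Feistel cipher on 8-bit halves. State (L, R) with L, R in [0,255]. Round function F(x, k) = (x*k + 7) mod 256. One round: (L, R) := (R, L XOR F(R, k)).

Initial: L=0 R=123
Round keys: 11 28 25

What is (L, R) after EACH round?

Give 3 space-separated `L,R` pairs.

Round 1 (k=11): L=123 R=80
Round 2 (k=28): L=80 R=188
Round 3 (k=25): L=188 R=51

Answer: 123,80 80,188 188,51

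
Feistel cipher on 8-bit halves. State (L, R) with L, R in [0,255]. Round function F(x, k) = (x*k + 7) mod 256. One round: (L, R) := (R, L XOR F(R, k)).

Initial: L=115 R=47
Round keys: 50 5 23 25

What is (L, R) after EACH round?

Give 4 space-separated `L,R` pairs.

Round 1 (k=50): L=47 R=70
Round 2 (k=5): L=70 R=74
Round 3 (k=23): L=74 R=235
Round 4 (k=25): L=235 R=176

Answer: 47,70 70,74 74,235 235,176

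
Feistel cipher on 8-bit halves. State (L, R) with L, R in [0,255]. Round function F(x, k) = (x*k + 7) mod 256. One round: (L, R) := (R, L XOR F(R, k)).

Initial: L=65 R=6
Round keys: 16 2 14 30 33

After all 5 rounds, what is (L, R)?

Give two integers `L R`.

Answer: 4 0

Derivation:
Round 1 (k=16): L=6 R=38
Round 2 (k=2): L=38 R=85
Round 3 (k=14): L=85 R=139
Round 4 (k=30): L=139 R=4
Round 5 (k=33): L=4 R=0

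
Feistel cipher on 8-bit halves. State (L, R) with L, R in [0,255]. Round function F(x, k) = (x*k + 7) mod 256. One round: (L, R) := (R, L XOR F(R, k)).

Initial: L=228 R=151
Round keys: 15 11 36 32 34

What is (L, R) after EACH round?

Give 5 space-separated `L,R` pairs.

Round 1 (k=15): L=151 R=4
Round 2 (k=11): L=4 R=164
Round 3 (k=36): L=164 R=19
Round 4 (k=32): L=19 R=195
Round 5 (k=34): L=195 R=254

Answer: 151,4 4,164 164,19 19,195 195,254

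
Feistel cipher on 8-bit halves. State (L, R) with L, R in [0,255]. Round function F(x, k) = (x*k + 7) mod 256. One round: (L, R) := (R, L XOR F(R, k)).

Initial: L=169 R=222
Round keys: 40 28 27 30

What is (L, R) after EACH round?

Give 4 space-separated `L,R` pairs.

Answer: 222,30 30,145 145,76 76,126

Derivation:
Round 1 (k=40): L=222 R=30
Round 2 (k=28): L=30 R=145
Round 3 (k=27): L=145 R=76
Round 4 (k=30): L=76 R=126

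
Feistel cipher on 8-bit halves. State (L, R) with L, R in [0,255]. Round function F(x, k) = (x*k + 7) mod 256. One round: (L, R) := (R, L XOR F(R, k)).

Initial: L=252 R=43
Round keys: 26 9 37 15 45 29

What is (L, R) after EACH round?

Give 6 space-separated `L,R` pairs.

Answer: 43,153 153,67 67,47 47,139 139,89 89,151

Derivation:
Round 1 (k=26): L=43 R=153
Round 2 (k=9): L=153 R=67
Round 3 (k=37): L=67 R=47
Round 4 (k=15): L=47 R=139
Round 5 (k=45): L=139 R=89
Round 6 (k=29): L=89 R=151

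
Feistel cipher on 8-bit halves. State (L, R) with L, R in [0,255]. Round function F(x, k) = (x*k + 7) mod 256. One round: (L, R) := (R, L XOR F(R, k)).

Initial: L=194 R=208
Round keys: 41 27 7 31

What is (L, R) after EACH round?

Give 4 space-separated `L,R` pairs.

Round 1 (k=41): L=208 R=149
Round 2 (k=27): L=149 R=110
Round 3 (k=7): L=110 R=156
Round 4 (k=31): L=156 R=133

Answer: 208,149 149,110 110,156 156,133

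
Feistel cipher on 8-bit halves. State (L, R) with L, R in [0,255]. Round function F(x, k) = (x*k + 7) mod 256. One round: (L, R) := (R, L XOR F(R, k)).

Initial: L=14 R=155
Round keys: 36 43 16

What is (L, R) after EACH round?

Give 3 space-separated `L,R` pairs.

Answer: 155,221 221,189 189,10

Derivation:
Round 1 (k=36): L=155 R=221
Round 2 (k=43): L=221 R=189
Round 3 (k=16): L=189 R=10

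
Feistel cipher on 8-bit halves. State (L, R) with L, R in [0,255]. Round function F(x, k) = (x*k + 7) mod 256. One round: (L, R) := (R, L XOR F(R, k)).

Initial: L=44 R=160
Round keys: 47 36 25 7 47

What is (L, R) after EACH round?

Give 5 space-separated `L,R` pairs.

Answer: 160,75 75,51 51,73 73,53 53,139

Derivation:
Round 1 (k=47): L=160 R=75
Round 2 (k=36): L=75 R=51
Round 3 (k=25): L=51 R=73
Round 4 (k=7): L=73 R=53
Round 5 (k=47): L=53 R=139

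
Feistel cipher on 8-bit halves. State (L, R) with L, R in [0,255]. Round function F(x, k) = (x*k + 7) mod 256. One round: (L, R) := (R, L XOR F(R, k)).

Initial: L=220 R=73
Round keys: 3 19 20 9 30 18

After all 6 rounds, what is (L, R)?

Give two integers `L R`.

Answer: 30 35

Derivation:
Round 1 (k=3): L=73 R=62
Round 2 (k=19): L=62 R=232
Round 3 (k=20): L=232 R=25
Round 4 (k=9): L=25 R=0
Round 5 (k=30): L=0 R=30
Round 6 (k=18): L=30 R=35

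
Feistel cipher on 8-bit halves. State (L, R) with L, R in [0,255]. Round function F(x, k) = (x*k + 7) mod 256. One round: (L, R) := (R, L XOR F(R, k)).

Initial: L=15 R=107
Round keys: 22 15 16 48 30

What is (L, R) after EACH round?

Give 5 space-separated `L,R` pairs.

Round 1 (k=22): L=107 R=54
Round 2 (k=15): L=54 R=90
Round 3 (k=16): L=90 R=145
Round 4 (k=48): L=145 R=109
Round 5 (k=30): L=109 R=92

Answer: 107,54 54,90 90,145 145,109 109,92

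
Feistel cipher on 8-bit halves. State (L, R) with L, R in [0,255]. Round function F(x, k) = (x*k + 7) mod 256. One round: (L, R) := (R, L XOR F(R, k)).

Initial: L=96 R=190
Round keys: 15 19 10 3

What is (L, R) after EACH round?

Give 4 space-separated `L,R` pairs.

Round 1 (k=15): L=190 R=73
Round 2 (k=19): L=73 R=204
Round 3 (k=10): L=204 R=182
Round 4 (k=3): L=182 R=229

Answer: 190,73 73,204 204,182 182,229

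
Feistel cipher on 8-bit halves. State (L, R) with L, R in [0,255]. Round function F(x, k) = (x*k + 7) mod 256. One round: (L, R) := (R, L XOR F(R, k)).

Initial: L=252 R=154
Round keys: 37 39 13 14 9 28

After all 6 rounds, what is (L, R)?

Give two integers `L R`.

Answer: 80 4

Derivation:
Round 1 (k=37): L=154 R=181
Round 2 (k=39): L=181 R=0
Round 3 (k=13): L=0 R=178
Round 4 (k=14): L=178 R=195
Round 5 (k=9): L=195 R=80
Round 6 (k=28): L=80 R=4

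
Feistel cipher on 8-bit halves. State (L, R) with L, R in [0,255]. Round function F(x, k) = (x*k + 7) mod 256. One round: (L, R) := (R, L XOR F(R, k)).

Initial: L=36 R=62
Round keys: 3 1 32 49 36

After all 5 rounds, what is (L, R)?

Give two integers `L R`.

Round 1 (k=3): L=62 R=229
Round 2 (k=1): L=229 R=210
Round 3 (k=32): L=210 R=162
Round 4 (k=49): L=162 R=219
Round 5 (k=36): L=219 R=113

Answer: 219 113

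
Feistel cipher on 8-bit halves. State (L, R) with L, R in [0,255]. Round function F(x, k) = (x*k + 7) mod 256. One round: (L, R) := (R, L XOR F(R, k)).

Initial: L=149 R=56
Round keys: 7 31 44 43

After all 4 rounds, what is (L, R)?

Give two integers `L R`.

Round 1 (k=7): L=56 R=26
Round 2 (k=31): L=26 R=21
Round 3 (k=44): L=21 R=185
Round 4 (k=43): L=185 R=15

Answer: 185 15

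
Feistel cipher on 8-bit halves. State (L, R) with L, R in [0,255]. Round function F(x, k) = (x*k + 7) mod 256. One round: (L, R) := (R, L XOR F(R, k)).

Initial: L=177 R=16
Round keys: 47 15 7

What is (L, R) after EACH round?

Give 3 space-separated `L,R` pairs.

Round 1 (k=47): L=16 R=70
Round 2 (k=15): L=70 R=49
Round 3 (k=7): L=49 R=24

Answer: 16,70 70,49 49,24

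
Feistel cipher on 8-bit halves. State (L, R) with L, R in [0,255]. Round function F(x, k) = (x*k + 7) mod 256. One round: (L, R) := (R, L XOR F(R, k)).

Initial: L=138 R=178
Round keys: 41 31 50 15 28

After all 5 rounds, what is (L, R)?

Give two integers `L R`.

Answer: 225 115

Derivation:
Round 1 (k=41): L=178 R=3
Round 2 (k=31): L=3 R=214
Round 3 (k=50): L=214 R=208
Round 4 (k=15): L=208 R=225
Round 5 (k=28): L=225 R=115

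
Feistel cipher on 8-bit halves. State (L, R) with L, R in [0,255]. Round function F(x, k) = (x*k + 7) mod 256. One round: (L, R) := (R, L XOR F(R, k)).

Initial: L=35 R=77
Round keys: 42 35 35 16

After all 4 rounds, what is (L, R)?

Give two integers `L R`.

Answer: 117 255

Derivation:
Round 1 (k=42): L=77 R=138
Round 2 (k=35): L=138 R=168
Round 3 (k=35): L=168 R=117
Round 4 (k=16): L=117 R=255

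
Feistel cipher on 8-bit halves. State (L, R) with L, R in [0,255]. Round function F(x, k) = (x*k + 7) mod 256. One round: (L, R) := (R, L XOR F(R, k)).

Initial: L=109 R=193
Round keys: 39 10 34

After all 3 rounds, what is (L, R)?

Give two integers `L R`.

Round 1 (k=39): L=193 R=3
Round 2 (k=10): L=3 R=228
Round 3 (k=34): L=228 R=76

Answer: 228 76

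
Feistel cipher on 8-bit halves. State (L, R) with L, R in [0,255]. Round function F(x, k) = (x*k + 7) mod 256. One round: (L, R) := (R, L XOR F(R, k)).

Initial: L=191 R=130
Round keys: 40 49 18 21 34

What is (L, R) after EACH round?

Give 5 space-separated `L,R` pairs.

Answer: 130,232 232,237 237,89 89,185 185,192

Derivation:
Round 1 (k=40): L=130 R=232
Round 2 (k=49): L=232 R=237
Round 3 (k=18): L=237 R=89
Round 4 (k=21): L=89 R=185
Round 5 (k=34): L=185 R=192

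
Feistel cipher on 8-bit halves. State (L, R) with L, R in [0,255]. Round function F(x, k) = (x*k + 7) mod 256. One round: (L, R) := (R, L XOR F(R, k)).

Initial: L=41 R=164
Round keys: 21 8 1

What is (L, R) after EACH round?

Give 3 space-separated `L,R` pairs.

Round 1 (k=21): L=164 R=82
Round 2 (k=8): L=82 R=51
Round 3 (k=1): L=51 R=104

Answer: 164,82 82,51 51,104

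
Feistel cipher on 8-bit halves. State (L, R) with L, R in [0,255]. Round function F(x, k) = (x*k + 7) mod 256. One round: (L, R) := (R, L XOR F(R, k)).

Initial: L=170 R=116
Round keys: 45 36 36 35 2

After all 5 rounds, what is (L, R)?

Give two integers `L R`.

Answer: 114 73

Derivation:
Round 1 (k=45): L=116 R=193
Round 2 (k=36): L=193 R=95
Round 3 (k=36): L=95 R=162
Round 4 (k=35): L=162 R=114
Round 5 (k=2): L=114 R=73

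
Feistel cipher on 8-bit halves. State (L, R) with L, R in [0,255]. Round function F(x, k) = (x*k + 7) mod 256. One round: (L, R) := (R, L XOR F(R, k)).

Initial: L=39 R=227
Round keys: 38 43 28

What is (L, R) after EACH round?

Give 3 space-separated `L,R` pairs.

Answer: 227,158 158,114 114,225

Derivation:
Round 1 (k=38): L=227 R=158
Round 2 (k=43): L=158 R=114
Round 3 (k=28): L=114 R=225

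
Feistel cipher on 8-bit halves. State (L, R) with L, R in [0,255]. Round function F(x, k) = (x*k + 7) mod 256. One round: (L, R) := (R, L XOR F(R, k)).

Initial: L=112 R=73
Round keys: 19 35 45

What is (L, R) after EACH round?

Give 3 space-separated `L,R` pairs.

Answer: 73,2 2,4 4,185

Derivation:
Round 1 (k=19): L=73 R=2
Round 2 (k=35): L=2 R=4
Round 3 (k=45): L=4 R=185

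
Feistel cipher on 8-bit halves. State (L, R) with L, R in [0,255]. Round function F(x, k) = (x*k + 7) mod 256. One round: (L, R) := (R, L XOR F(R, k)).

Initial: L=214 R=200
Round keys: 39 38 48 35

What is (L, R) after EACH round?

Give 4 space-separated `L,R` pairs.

Round 1 (k=39): L=200 R=169
Round 2 (k=38): L=169 R=213
Round 3 (k=48): L=213 R=94
Round 4 (k=35): L=94 R=52

Answer: 200,169 169,213 213,94 94,52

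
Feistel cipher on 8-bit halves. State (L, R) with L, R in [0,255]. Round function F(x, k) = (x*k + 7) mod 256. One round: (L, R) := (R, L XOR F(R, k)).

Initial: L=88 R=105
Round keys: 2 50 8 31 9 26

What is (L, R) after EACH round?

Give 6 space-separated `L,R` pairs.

Round 1 (k=2): L=105 R=129
Round 2 (k=50): L=129 R=80
Round 3 (k=8): L=80 R=6
Round 4 (k=31): L=6 R=145
Round 5 (k=9): L=145 R=38
Round 6 (k=26): L=38 R=114

Answer: 105,129 129,80 80,6 6,145 145,38 38,114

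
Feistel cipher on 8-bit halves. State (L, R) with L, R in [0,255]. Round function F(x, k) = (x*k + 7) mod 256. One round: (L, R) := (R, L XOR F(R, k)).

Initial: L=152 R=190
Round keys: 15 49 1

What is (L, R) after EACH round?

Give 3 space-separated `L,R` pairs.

Answer: 190,177 177,86 86,236

Derivation:
Round 1 (k=15): L=190 R=177
Round 2 (k=49): L=177 R=86
Round 3 (k=1): L=86 R=236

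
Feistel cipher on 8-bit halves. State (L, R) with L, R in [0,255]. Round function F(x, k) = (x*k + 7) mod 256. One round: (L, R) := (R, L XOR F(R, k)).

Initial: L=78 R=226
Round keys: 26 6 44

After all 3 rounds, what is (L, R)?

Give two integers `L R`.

Round 1 (k=26): L=226 R=181
Round 2 (k=6): L=181 R=167
Round 3 (k=44): L=167 R=14

Answer: 167 14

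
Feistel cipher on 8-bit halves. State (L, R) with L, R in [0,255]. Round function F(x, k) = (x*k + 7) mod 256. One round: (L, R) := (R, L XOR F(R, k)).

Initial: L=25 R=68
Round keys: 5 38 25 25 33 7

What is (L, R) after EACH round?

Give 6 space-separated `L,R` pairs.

Answer: 68,66 66,151 151,132 132,124 124,135 135,196

Derivation:
Round 1 (k=5): L=68 R=66
Round 2 (k=38): L=66 R=151
Round 3 (k=25): L=151 R=132
Round 4 (k=25): L=132 R=124
Round 5 (k=33): L=124 R=135
Round 6 (k=7): L=135 R=196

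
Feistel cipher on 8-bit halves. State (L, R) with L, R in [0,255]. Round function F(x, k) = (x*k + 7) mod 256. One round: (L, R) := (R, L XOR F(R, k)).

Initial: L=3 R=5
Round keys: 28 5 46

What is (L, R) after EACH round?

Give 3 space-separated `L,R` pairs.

Answer: 5,144 144,210 210,83

Derivation:
Round 1 (k=28): L=5 R=144
Round 2 (k=5): L=144 R=210
Round 3 (k=46): L=210 R=83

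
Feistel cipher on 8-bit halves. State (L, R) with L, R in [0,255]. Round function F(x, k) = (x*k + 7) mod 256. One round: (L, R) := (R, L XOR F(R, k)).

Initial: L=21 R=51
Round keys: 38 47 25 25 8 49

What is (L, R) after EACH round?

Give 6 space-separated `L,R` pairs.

Answer: 51,140 140,136 136,195 195,154 154,20 20,65

Derivation:
Round 1 (k=38): L=51 R=140
Round 2 (k=47): L=140 R=136
Round 3 (k=25): L=136 R=195
Round 4 (k=25): L=195 R=154
Round 5 (k=8): L=154 R=20
Round 6 (k=49): L=20 R=65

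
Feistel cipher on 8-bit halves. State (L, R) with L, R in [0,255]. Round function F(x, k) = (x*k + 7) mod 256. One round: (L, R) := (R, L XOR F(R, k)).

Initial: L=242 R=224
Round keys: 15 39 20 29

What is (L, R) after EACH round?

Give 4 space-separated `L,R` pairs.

Round 1 (k=15): L=224 R=213
Round 2 (k=39): L=213 R=154
Round 3 (k=20): L=154 R=218
Round 4 (k=29): L=218 R=35

Answer: 224,213 213,154 154,218 218,35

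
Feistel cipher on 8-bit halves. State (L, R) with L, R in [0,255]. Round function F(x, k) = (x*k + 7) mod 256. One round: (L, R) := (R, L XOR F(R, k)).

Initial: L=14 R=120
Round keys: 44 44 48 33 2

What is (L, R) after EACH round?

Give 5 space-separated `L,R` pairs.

Round 1 (k=44): L=120 R=169
Round 2 (k=44): L=169 R=107
Round 3 (k=48): L=107 R=190
Round 4 (k=33): L=190 R=238
Round 5 (k=2): L=238 R=93

Answer: 120,169 169,107 107,190 190,238 238,93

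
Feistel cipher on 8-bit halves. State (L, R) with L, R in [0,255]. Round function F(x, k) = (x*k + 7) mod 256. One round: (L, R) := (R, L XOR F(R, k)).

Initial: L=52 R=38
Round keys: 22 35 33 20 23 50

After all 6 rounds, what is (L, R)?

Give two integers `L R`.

Answer: 180 82

Derivation:
Round 1 (k=22): L=38 R=127
Round 2 (k=35): L=127 R=66
Round 3 (k=33): L=66 R=246
Round 4 (k=20): L=246 R=125
Round 5 (k=23): L=125 R=180
Round 6 (k=50): L=180 R=82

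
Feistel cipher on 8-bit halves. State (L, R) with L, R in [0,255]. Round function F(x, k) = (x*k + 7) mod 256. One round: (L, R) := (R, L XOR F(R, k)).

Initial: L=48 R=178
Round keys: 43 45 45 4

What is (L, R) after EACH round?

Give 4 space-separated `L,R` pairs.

Answer: 178,221 221,82 82,172 172,229

Derivation:
Round 1 (k=43): L=178 R=221
Round 2 (k=45): L=221 R=82
Round 3 (k=45): L=82 R=172
Round 4 (k=4): L=172 R=229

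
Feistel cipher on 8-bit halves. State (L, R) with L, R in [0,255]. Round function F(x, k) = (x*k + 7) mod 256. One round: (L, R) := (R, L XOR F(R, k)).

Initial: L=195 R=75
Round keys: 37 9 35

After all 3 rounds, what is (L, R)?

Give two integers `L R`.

Round 1 (k=37): L=75 R=29
Round 2 (k=9): L=29 R=71
Round 3 (k=35): L=71 R=161

Answer: 71 161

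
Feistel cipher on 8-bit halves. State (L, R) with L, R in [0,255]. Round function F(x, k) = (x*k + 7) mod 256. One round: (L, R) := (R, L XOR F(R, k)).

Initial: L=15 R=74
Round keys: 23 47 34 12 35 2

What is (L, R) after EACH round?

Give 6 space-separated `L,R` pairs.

Round 1 (k=23): L=74 R=162
Round 2 (k=47): L=162 R=143
Round 3 (k=34): L=143 R=167
Round 4 (k=12): L=167 R=84
Round 5 (k=35): L=84 R=36
Round 6 (k=2): L=36 R=27

Answer: 74,162 162,143 143,167 167,84 84,36 36,27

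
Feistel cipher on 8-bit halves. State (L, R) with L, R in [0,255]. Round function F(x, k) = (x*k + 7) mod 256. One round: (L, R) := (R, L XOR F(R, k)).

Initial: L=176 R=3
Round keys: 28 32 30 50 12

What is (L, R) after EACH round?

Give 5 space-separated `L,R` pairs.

Answer: 3,235 235,100 100,84 84,11 11,223

Derivation:
Round 1 (k=28): L=3 R=235
Round 2 (k=32): L=235 R=100
Round 3 (k=30): L=100 R=84
Round 4 (k=50): L=84 R=11
Round 5 (k=12): L=11 R=223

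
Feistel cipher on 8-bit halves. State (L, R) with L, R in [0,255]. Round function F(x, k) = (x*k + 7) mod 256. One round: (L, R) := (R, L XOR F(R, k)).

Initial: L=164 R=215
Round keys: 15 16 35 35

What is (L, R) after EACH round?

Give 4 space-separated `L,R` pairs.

Answer: 215,4 4,144 144,179 179,16

Derivation:
Round 1 (k=15): L=215 R=4
Round 2 (k=16): L=4 R=144
Round 3 (k=35): L=144 R=179
Round 4 (k=35): L=179 R=16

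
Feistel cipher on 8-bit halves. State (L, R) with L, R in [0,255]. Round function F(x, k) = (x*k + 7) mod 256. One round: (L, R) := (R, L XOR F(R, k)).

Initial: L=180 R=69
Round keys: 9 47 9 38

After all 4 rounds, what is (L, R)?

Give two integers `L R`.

Round 1 (k=9): L=69 R=192
Round 2 (k=47): L=192 R=2
Round 3 (k=9): L=2 R=217
Round 4 (k=38): L=217 R=63

Answer: 217 63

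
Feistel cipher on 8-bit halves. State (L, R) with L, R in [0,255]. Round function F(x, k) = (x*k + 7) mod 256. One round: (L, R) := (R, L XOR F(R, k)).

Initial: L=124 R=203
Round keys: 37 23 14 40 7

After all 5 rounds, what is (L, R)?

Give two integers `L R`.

Round 1 (k=37): L=203 R=34
Round 2 (k=23): L=34 R=222
Round 3 (k=14): L=222 R=9
Round 4 (k=40): L=9 R=177
Round 5 (k=7): L=177 R=215

Answer: 177 215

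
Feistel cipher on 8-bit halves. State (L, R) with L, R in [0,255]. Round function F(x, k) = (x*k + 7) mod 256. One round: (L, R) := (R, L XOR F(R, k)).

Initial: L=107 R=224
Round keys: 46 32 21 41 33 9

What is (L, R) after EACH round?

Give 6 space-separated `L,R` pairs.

Round 1 (k=46): L=224 R=44
Round 2 (k=32): L=44 R=103
Round 3 (k=21): L=103 R=86
Round 4 (k=41): L=86 R=170
Round 5 (k=33): L=170 R=167
Round 6 (k=9): L=167 R=76

Answer: 224,44 44,103 103,86 86,170 170,167 167,76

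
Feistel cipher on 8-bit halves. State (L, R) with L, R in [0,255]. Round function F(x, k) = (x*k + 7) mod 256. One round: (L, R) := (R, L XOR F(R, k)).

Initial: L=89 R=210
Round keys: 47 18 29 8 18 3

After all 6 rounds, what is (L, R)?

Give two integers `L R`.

Answer: 183 198

Derivation:
Round 1 (k=47): L=210 R=204
Round 2 (k=18): L=204 R=141
Round 3 (k=29): L=141 R=204
Round 4 (k=8): L=204 R=234
Round 5 (k=18): L=234 R=183
Round 6 (k=3): L=183 R=198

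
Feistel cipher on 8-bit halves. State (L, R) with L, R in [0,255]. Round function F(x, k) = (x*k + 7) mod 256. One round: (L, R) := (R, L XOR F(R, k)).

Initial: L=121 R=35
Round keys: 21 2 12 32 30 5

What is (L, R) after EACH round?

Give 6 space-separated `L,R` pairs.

Answer: 35,159 159,102 102,80 80,97 97,53 53,113

Derivation:
Round 1 (k=21): L=35 R=159
Round 2 (k=2): L=159 R=102
Round 3 (k=12): L=102 R=80
Round 4 (k=32): L=80 R=97
Round 5 (k=30): L=97 R=53
Round 6 (k=5): L=53 R=113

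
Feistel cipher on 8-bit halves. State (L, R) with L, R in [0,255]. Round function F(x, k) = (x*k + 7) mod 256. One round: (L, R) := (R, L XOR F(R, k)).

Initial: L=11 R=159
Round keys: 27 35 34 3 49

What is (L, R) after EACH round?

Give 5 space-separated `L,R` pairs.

Answer: 159,199 199,163 163,106 106,230 230,103

Derivation:
Round 1 (k=27): L=159 R=199
Round 2 (k=35): L=199 R=163
Round 3 (k=34): L=163 R=106
Round 4 (k=3): L=106 R=230
Round 5 (k=49): L=230 R=103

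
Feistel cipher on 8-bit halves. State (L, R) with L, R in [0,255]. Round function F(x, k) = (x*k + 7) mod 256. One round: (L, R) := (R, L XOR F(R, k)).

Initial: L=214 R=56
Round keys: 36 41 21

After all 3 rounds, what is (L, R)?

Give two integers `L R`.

Answer: 216 142

Derivation:
Round 1 (k=36): L=56 R=49
Round 2 (k=41): L=49 R=216
Round 3 (k=21): L=216 R=142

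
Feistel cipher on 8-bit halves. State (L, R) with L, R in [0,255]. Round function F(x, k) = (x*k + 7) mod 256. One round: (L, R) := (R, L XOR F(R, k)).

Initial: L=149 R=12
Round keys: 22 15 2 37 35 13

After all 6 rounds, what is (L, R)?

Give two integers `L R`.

Answer: 47 45

Derivation:
Round 1 (k=22): L=12 R=154
Round 2 (k=15): L=154 R=1
Round 3 (k=2): L=1 R=147
Round 4 (k=37): L=147 R=71
Round 5 (k=35): L=71 R=47
Round 6 (k=13): L=47 R=45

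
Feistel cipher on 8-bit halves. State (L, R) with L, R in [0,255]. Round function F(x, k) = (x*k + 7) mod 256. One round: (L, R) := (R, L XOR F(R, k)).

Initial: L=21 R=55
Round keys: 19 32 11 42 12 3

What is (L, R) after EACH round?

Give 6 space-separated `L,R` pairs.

Answer: 55,9 9,16 16,190 190,35 35,21 21,101

Derivation:
Round 1 (k=19): L=55 R=9
Round 2 (k=32): L=9 R=16
Round 3 (k=11): L=16 R=190
Round 4 (k=42): L=190 R=35
Round 5 (k=12): L=35 R=21
Round 6 (k=3): L=21 R=101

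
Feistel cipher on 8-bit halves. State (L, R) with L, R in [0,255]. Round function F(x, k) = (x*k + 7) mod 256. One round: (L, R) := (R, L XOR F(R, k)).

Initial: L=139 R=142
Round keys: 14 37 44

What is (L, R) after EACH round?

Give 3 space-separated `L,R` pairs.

Round 1 (k=14): L=142 R=64
Round 2 (k=37): L=64 R=201
Round 3 (k=44): L=201 R=211

Answer: 142,64 64,201 201,211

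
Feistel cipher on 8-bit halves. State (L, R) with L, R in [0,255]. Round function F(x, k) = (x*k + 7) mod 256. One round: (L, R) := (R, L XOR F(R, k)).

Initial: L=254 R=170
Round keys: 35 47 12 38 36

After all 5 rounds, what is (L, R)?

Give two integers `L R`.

Round 1 (k=35): L=170 R=187
Round 2 (k=47): L=187 R=246
Round 3 (k=12): L=246 R=52
Round 4 (k=38): L=52 R=73
Round 5 (k=36): L=73 R=127

Answer: 73 127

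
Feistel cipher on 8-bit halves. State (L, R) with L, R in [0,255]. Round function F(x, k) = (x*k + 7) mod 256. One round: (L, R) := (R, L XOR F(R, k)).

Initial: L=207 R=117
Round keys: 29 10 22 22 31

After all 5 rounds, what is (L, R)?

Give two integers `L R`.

Round 1 (k=29): L=117 R=135
Round 2 (k=10): L=135 R=56
Round 3 (k=22): L=56 R=80
Round 4 (k=22): L=80 R=223
Round 5 (k=31): L=223 R=88

Answer: 223 88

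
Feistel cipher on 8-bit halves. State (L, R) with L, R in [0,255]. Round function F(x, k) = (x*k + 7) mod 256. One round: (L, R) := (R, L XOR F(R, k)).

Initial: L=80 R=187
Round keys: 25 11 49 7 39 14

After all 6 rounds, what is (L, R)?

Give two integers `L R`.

Answer: 38 37

Derivation:
Round 1 (k=25): L=187 R=26
Round 2 (k=11): L=26 R=158
Round 3 (k=49): L=158 R=95
Round 4 (k=7): L=95 R=62
Round 5 (k=39): L=62 R=38
Round 6 (k=14): L=38 R=37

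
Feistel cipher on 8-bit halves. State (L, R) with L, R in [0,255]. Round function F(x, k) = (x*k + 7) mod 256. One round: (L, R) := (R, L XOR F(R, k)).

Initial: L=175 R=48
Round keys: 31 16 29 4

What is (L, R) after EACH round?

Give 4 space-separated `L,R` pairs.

Round 1 (k=31): L=48 R=120
Round 2 (k=16): L=120 R=183
Round 3 (k=29): L=183 R=186
Round 4 (k=4): L=186 R=88

Answer: 48,120 120,183 183,186 186,88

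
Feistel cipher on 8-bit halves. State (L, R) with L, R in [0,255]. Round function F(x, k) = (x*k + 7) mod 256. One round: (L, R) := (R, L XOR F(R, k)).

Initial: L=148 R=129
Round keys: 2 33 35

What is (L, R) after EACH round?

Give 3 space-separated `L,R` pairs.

Answer: 129,157 157,197 197,107

Derivation:
Round 1 (k=2): L=129 R=157
Round 2 (k=33): L=157 R=197
Round 3 (k=35): L=197 R=107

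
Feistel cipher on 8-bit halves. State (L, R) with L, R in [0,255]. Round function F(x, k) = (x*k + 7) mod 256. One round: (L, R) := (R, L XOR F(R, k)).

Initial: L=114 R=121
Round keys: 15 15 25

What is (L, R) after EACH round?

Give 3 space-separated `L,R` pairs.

Round 1 (k=15): L=121 R=108
Round 2 (k=15): L=108 R=34
Round 3 (k=25): L=34 R=53

Answer: 121,108 108,34 34,53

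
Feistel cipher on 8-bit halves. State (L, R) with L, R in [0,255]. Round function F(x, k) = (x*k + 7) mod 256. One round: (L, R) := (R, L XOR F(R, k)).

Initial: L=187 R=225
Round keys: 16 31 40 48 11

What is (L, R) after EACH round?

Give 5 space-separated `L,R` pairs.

Round 1 (k=16): L=225 R=172
Round 2 (k=31): L=172 R=58
Round 3 (k=40): L=58 R=187
Round 4 (k=48): L=187 R=45
Round 5 (k=11): L=45 R=77

Answer: 225,172 172,58 58,187 187,45 45,77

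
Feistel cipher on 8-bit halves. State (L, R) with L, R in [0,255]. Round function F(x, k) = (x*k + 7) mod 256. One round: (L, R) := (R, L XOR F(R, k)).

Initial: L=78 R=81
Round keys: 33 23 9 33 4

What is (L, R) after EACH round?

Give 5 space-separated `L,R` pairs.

Answer: 81,54 54,176 176,1 1,152 152,102

Derivation:
Round 1 (k=33): L=81 R=54
Round 2 (k=23): L=54 R=176
Round 3 (k=9): L=176 R=1
Round 4 (k=33): L=1 R=152
Round 5 (k=4): L=152 R=102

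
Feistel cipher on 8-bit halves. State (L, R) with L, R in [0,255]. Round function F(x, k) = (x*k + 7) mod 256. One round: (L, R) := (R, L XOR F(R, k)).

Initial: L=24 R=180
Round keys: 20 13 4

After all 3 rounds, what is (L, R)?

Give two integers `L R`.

Answer: 126 240

Derivation:
Round 1 (k=20): L=180 R=15
Round 2 (k=13): L=15 R=126
Round 3 (k=4): L=126 R=240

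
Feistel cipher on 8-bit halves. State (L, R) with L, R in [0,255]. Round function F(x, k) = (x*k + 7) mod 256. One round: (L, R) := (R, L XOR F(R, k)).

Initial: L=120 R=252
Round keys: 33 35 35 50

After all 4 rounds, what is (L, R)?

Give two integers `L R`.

Answer: 136 51

Derivation:
Round 1 (k=33): L=252 R=251
Round 2 (k=35): L=251 R=164
Round 3 (k=35): L=164 R=136
Round 4 (k=50): L=136 R=51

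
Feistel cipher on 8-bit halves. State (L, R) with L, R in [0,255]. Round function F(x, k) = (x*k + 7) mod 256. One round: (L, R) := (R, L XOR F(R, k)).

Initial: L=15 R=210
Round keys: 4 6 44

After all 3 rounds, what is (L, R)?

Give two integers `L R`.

Round 1 (k=4): L=210 R=64
Round 2 (k=6): L=64 R=85
Round 3 (k=44): L=85 R=227

Answer: 85 227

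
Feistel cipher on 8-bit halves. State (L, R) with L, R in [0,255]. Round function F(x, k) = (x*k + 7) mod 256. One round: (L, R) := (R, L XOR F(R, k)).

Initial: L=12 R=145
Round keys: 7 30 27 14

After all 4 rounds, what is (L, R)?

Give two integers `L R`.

Round 1 (k=7): L=145 R=242
Round 2 (k=30): L=242 R=242
Round 3 (k=27): L=242 R=127
Round 4 (k=14): L=127 R=11

Answer: 127 11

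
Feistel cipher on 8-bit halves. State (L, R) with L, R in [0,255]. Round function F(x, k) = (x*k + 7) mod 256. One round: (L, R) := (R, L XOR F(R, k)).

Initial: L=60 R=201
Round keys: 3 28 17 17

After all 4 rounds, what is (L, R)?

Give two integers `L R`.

Round 1 (k=3): L=201 R=94
Round 2 (k=28): L=94 R=134
Round 3 (k=17): L=134 R=179
Round 4 (k=17): L=179 R=108

Answer: 179 108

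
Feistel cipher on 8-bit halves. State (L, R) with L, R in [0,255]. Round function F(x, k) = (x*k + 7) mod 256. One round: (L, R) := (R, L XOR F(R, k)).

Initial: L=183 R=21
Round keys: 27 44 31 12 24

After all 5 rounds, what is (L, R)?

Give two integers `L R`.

Round 1 (k=27): L=21 R=137
Round 2 (k=44): L=137 R=134
Round 3 (k=31): L=134 R=200
Round 4 (k=12): L=200 R=225
Round 5 (k=24): L=225 R=215

Answer: 225 215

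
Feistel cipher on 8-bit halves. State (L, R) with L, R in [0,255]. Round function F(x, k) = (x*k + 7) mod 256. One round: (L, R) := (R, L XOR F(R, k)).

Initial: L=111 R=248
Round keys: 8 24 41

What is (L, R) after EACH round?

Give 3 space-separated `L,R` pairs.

Answer: 248,168 168,63 63,182

Derivation:
Round 1 (k=8): L=248 R=168
Round 2 (k=24): L=168 R=63
Round 3 (k=41): L=63 R=182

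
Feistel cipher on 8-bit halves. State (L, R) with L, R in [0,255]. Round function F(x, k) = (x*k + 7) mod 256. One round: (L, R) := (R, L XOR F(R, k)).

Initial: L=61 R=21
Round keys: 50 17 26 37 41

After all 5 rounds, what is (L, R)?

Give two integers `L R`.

Answer: 116 132

Derivation:
Round 1 (k=50): L=21 R=28
Round 2 (k=17): L=28 R=246
Round 3 (k=26): L=246 R=31
Round 4 (k=37): L=31 R=116
Round 5 (k=41): L=116 R=132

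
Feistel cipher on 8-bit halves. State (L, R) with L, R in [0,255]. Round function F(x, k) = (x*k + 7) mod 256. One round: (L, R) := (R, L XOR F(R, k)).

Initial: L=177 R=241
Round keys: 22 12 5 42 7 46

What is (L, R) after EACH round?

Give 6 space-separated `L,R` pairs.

Round 1 (k=22): L=241 R=12
Round 2 (k=12): L=12 R=102
Round 3 (k=5): L=102 R=9
Round 4 (k=42): L=9 R=231
Round 5 (k=7): L=231 R=81
Round 6 (k=46): L=81 R=114

Answer: 241,12 12,102 102,9 9,231 231,81 81,114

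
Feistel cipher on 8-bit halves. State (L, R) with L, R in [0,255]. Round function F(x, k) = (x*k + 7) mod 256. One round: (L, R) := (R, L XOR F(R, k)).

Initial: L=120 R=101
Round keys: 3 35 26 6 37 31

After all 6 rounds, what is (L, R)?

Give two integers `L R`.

Round 1 (k=3): L=101 R=78
Round 2 (k=35): L=78 R=212
Round 3 (k=26): L=212 R=193
Round 4 (k=6): L=193 R=89
Round 5 (k=37): L=89 R=37
Round 6 (k=31): L=37 R=219

Answer: 37 219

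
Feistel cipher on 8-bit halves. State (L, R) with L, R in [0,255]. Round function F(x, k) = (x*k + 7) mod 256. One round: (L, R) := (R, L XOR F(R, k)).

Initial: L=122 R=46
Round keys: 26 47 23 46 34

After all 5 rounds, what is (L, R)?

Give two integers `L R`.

Round 1 (k=26): L=46 R=201
Round 2 (k=47): L=201 R=192
Round 3 (k=23): L=192 R=142
Round 4 (k=46): L=142 R=75
Round 5 (k=34): L=75 R=115

Answer: 75 115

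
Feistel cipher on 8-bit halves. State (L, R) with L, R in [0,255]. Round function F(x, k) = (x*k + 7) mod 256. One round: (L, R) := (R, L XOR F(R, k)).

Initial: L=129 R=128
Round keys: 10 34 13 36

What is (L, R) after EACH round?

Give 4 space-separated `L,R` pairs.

Answer: 128,134 134,83 83,184 184,180

Derivation:
Round 1 (k=10): L=128 R=134
Round 2 (k=34): L=134 R=83
Round 3 (k=13): L=83 R=184
Round 4 (k=36): L=184 R=180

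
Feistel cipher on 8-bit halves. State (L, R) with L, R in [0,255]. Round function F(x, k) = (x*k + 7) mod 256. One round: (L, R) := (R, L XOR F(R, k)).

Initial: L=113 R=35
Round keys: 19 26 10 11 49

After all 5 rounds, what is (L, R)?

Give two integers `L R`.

Round 1 (k=19): L=35 R=209
Round 2 (k=26): L=209 R=98
Round 3 (k=10): L=98 R=10
Round 4 (k=11): L=10 R=23
Round 5 (k=49): L=23 R=100

Answer: 23 100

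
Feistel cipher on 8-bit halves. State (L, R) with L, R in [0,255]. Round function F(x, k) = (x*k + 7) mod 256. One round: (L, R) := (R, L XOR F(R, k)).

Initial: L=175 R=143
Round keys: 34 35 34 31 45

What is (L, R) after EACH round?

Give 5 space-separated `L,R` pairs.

Answer: 143,170 170,202 202,113 113,124 124,162

Derivation:
Round 1 (k=34): L=143 R=170
Round 2 (k=35): L=170 R=202
Round 3 (k=34): L=202 R=113
Round 4 (k=31): L=113 R=124
Round 5 (k=45): L=124 R=162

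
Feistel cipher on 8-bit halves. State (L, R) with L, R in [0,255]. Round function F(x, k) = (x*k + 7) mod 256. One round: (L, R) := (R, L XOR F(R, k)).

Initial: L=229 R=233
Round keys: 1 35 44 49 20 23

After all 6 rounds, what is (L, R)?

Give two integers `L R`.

Round 1 (k=1): L=233 R=21
Round 2 (k=35): L=21 R=15
Round 3 (k=44): L=15 R=142
Round 4 (k=49): L=142 R=58
Round 5 (k=20): L=58 R=1
Round 6 (k=23): L=1 R=36

Answer: 1 36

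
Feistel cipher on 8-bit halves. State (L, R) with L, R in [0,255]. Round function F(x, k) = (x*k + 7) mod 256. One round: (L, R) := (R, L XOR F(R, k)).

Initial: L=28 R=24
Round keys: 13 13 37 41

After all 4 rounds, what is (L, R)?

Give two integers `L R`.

Answer: 214 155

Derivation:
Round 1 (k=13): L=24 R=35
Round 2 (k=13): L=35 R=214
Round 3 (k=37): L=214 R=214
Round 4 (k=41): L=214 R=155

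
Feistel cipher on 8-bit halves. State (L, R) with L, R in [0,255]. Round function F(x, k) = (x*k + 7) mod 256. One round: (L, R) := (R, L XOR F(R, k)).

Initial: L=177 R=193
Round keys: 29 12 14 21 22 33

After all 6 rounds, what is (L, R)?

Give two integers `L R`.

Answer: 183 105

Derivation:
Round 1 (k=29): L=193 R=85
Round 2 (k=12): L=85 R=194
Round 3 (k=14): L=194 R=246
Round 4 (k=21): L=246 R=247
Round 5 (k=22): L=247 R=183
Round 6 (k=33): L=183 R=105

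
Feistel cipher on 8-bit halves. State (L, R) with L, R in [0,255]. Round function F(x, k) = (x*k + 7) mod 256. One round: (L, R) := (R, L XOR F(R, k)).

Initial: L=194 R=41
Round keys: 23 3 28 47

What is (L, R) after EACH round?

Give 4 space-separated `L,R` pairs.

Round 1 (k=23): L=41 R=116
Round 2 (k=3): L=116 R=74
Round 3 (k=28): L=74 R=107
Round 4 (k=47): L=107 R=230

Answer: 41,116 116,74 74,107 107,230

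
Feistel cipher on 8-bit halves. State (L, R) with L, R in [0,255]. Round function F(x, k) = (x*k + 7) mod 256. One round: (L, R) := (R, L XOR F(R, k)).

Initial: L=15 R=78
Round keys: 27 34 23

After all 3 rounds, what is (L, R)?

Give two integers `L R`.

Answer: 45 92

Derivation:
Round 1 (k=27): L=78 R=78
Round 2 (k=34): L=78 R=45
Round 3 (k=23): L=45 R=92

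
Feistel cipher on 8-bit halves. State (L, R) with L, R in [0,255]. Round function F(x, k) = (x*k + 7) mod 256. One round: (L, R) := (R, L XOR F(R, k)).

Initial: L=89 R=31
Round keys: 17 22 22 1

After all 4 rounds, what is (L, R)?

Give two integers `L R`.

Answer: 244 53

Derivation:
Round 1 (k=17): L=31 R=79
Round 2 (k=22): L=79 R=206
Round 3 (k=22): L=206 R=244
Round 4 (k=1): L=244 R=53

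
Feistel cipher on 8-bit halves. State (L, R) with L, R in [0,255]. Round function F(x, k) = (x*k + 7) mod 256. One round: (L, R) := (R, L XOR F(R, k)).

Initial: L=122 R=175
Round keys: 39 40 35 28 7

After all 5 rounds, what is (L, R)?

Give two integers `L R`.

Round 1 (k=39): L=175 R=202
Round 2 (k=40): L=202 R=56
Round 3 (k=35): L=56 R=101
Round 4 (k=28): L=101 R=43
Round 5 (k=7): L=43 R=81

Answer: 43 81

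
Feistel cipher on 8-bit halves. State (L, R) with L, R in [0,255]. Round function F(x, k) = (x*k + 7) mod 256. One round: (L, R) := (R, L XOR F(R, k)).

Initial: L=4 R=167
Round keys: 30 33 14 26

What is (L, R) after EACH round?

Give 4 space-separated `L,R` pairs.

Round 1 (k=30): L=167 R=157
Round 2 (k=33): L=157 R=227
Round 3 (k=14): L=227 R=236
Round 4 (k=26): L=236 R=28

Answer: 167,157 157,227 227,236 236,28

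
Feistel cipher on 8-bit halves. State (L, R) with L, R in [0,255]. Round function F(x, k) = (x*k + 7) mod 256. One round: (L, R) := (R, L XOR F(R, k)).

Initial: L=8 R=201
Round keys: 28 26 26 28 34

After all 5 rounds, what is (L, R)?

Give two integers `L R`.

Round 1 (k=28): L=201 R=11
Round 2 (k=26): L=11 R=236
Round 3 (k=26): L=236 R=244
Round 4 (k=28): L=244 R=91
Round 5 (k=34): L=91 R=233

Answer: 91 233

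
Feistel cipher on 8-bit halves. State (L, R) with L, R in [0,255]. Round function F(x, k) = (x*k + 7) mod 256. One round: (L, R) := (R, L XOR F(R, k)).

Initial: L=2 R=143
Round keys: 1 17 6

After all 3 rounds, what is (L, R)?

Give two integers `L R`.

Answer: 84 107

Derivation:
Round 1 (k=1): L=143 R=148
Round 2 (k=17): L=148 R=84
Round 3 (k=6): L=84 R=107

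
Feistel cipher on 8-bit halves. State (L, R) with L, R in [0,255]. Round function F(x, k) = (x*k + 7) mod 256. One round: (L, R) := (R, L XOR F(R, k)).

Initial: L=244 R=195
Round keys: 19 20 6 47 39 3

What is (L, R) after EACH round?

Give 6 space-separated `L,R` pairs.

Round 1 (k=19): L=195 R=116
Round 2 (k=20): L=116 R=212
Round 3 (k=6): L=212 R=139
Round 4 (k=47): L=139 R=88
Round 5 (k=39): L=88 R=228
Round 6 (k=3): L=228 R=235

Answer: 195,116 116,212 212,139 139,88 88,228 228,235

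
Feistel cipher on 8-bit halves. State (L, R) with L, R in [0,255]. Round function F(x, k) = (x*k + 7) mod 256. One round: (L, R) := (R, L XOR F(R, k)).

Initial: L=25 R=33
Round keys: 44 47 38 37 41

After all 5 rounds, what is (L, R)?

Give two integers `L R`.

Round 1 (k=44): L=33 R=170
Round 2 (k=47): L=170 R=28
Round 3 (k=38): L=28 R=133
Round 4 (k=37): L=133 R=92
Round 5 (k=41): L=92 R=70

Answer: 92 70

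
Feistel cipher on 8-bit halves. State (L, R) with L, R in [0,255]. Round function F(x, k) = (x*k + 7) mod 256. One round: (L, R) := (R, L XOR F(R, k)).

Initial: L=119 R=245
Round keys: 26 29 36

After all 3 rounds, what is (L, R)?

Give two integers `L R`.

Answer: 24 249

Derivation:
Round 1 (k=26): L=245 R=158
Round 2 (k=29): L=158 R=24
Round 3 (k=36): L=24 R=249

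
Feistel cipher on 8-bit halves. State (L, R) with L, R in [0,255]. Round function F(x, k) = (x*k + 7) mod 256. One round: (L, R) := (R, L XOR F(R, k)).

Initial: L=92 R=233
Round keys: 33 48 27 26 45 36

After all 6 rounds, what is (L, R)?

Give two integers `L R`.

Round 1 (k=33): L=233 R=76
Round 2 (k=48): L=76 R=174
Round 3 (k=27): L=174 R=45
Round 4 (k=26): L=45 R=55
Round 5 (k=45): L=55 R=159
Round 6 (k=36): L=159 R=84

Answer: 159 84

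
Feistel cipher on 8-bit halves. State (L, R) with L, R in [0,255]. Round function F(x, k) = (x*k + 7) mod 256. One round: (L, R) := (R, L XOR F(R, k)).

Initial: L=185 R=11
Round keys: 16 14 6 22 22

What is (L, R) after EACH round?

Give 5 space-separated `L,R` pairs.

Answer: 11,14 14,192 192,137 137,13 13,172

Derivation:
Round 1 (k=16): L=11 R=14
Round 2 (k=14): L=14 R=192
Round 3 (k=6): L=192 R=137
Round 4 (k=22): L=137 R=13
Round 5 (k=22): L=13 R=172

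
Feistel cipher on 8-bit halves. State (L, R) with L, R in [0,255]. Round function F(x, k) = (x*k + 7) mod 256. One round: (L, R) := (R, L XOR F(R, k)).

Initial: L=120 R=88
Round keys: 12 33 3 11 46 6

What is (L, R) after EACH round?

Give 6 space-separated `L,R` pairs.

Round 1 (k=12): L=88 R=95
Round 2 (k=33): L=95 R=30
Round 3 (k=3): L=30 R=62
Round 4 (k=11): L=62 R=175
Round 5 (k=46): L=175 R=71
Round 6 (k=6): L=71 R=30

Answer: 88,95 95,30 30,62 62,175 175,71 71,30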